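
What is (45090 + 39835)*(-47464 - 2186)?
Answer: -4216526250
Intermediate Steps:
(45090 + 39835)*(-47464 - 2186) = 84925*(-49650) = -4216526250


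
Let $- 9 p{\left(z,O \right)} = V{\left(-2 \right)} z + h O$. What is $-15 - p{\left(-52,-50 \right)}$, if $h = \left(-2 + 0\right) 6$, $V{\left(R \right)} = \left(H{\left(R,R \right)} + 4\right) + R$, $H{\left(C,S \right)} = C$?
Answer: $\frac{155}{3} \approx 51.667$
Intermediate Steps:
$V{\left(R \right)} = 4 + 2 R$ ($V{\left(R \right)} = \left(R + 4\right) + R = \left(4 + R\right) + R = 4 + 2 R$)
$h = -12$ ($h = \left(-2\right) 6 = -12$)
$p{\left(z,O \right)} = \frac{4 O}{3}$ ($p{\left(z,O \right)} = - \frac{\left(4 + 2 \left(-2\right)\right) z - 12 O}{9} = - \frac{\left(4 - 4\right) z - 12 O}{9} = - \frac{0 z - 12 O}{9} = - \frac{0 - 12 O}{9} = - \frac{\left(-12\right) O}{9} = \frac{4 O}{3}$)
$-15 - p{\left(-52,-50 \right)} = -15 - \frac{4}{3} \left(-50\right) = -15 - - \frac{200}{3} = -15 + \frac{200}{3} = \frac{155}{3}$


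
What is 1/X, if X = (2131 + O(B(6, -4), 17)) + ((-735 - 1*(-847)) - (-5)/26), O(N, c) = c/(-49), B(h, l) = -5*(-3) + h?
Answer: 1274/2857385 ≈ 0.00044586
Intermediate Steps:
B(h, l) = 15 + h
O(N, c) = -c/49 (O(N, c) = c*(-1/49) = -c/49)
X = 2857385/1274 (X = (2131 - 1/49*17) + ((-735 - 1*(-847)) - (-5)/26) = (2131 - 17/49) + ((-735 + 847) - (-5)/26) = 104402/49 + (112 - 1*(-5/26)) = 104402/49 + (112 + 5/26) = 104402/49 + 2917/26 = 2857385/1274 ≈ 2242.8)
1/X = 1/(2857385/1274) = 1274/2857385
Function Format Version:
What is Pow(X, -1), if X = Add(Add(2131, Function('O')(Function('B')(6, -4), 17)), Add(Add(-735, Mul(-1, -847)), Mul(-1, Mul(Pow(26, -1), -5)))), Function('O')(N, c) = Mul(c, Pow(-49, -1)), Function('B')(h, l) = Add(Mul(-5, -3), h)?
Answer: Rational(1274, 2857385) ≈ 0.00044586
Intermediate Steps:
Function('B')(h, l) = Add(15, h)
Function('O')(N, c) = Mul(Rational(-1, 49), c) (Function('O')(N, c) = Mul(c, Rational(-1, 49)) = Mul(Rational(-1, 49), c))
X = Rational(2857385, 1274) (X = Add(Add(2131, Mul(Rational(-1, 49), 17)), Add(Add(-735, Mul(-1, -847)), Mul(-1, Mul(Pow(26, -1), -5)))) = Add(Add(2131, Rational(-17, 49)), Add(Add(-735, 847), Mul(-1, Mul(Rational(1, 26), -5)))) = Add(Rational(104402, 49), Add(112, Mul(-1, Rational(-5, 26)))) = Add(Rational(104402, 49), Add(112, Rational(5, 26))) = Add(Rational(104402, 49), Rational(2917, 26)) = Rational(2857385, 1274) ≈ 2242.8)
Pow(X, -1) = Pow(Rational(2857385, 1274), -1) = Rational(1274, 2857385)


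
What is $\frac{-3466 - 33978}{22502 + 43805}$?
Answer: $- \frac{37444}{66307} \approx -0.56471$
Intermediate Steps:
$\frac{-3466 - 33978}{22502 + 43805} = - \frac{37444}{66307}$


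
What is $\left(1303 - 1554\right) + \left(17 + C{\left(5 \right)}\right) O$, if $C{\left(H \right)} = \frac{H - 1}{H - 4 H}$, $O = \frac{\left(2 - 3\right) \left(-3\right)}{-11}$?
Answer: $- \frac{14056}{55} \approx -255.56$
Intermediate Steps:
$O = - \frac{3}{11}$ ($O = \left(-1\right) \left(-3\right) \left(- \frac{1}{11}\right) = 3 \left(- \frac{1}{11}\right) = - \frac{3}{11} \approx -0.27273$)
$C{\left(H \right)} = - \frac{-1 + H}{3 H}$ ($C{\left(H \right)} = \frac{-1 + H}{\left(-3\right) H} = \left(-1 + H\right) \left(- \frac{1}{3 H}\right) = - \frac{-1 + H}{3 H}$)
$\left(1303 - 1554\right) + \left(17 + C{\left(5 \right)}\right) O = \left(1303 - 1554\right) + \left(17 + \frac{1 - 5}{3 \cdot 5}\right) \left(- \frac{3}{11}\right) = -251 + \left(17 + \frac{1}{3} \cdot \frac{1}{5} \left(1 - 5\right)\right) \left(- \frac{3}{11}\right) = -251 + \left(17 + \frac{1}{3} \cdot \frac{1}{5} \left(-4\right)\right) \left(- \frac{3}{11}\right) = -251 + \left(17 - \frac{4}{15}\right) \left(- \frac{3}{11}\right) = -251 + \frac{251}{15} \left(- \frac{3}{11}\right) = -251 - \frac{251}{55} = - \frac{14056}{55}$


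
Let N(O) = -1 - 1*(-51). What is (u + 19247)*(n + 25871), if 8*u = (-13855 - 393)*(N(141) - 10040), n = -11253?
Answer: 260367586066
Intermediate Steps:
N(O) = 50 (N(O) = -1 + 51 = 50)
u = 17792190 (u = ((-13855 - 393)*(50 - 10040))/8 = (-14248*(-9990))/8 = (1/8)*142337520 = 17792190)
(u + 19247)*(n + 25871) = (17792190 + 19247)*(-11253 + 25871) = 17811437*14618 = 260367586066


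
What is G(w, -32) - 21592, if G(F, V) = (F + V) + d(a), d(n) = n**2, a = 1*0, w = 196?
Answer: -21428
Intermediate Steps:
a = 0
G(F, V) = F + V (G(F, V) = (F + V) + 0**2 = (F + V) + 0 = F + V)
G(w, -32) - 21592 = (196 - 32) - 21592 = 164 - 21592 = -21428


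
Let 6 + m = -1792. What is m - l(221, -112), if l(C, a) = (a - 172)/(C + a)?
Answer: -195698/109 ≈ -1795.4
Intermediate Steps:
l(C, a) = (-172 + a)/(C + a)
m = -1798 (m = -6 - 1792 = -1798)
m - l(221, -112) = -1798 - (-172 - 112)/(221 - 112) = -1798 - (-284)/109 = -1798 - 1*(-284/109) = -1798 + 284/109 = -195698/109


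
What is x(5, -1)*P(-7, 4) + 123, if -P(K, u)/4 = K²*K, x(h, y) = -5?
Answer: -6737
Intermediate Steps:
P(K, u) = -4*K³ (P(K, u) = -4*K²*K = -4*K³)
x(5, -1)*P(-7, 4) + 123 = -(-20)*(-7)³ + 123 = -(-20)*(-343) + 123 = -5*1372 + 123 = -6860 + 123 = -6737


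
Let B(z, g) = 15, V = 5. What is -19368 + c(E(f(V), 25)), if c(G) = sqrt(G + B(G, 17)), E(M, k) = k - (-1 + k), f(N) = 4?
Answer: -19364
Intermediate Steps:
E(M, k) = 1 (E(M, k) = k + (1 - k) = 1)
c(G) = sqrt(15 + G) (c(G) = sqrt(G + 15) = sqrt(15 + G))
-19368 + c(E(f(V), 25)) = -19368 + sqrt(15 + 1) = -19368 + sqrt(16) = -19368 + 4 = -19364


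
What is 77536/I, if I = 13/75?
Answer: 5815200/13 ≈ 4.4732e+5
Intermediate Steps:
I = 13/75 (I = 13*(1/75) = 13/75 ≈ 0.17333)
77536/I = 77536/(13/75) = 77536*(75/13) = 5815200/13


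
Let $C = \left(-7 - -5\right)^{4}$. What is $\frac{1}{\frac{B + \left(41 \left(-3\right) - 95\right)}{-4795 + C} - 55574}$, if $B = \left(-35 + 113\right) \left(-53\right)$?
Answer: $- \frac{4779}{265583794} \approx -1.7994 \cdot 10^{-5}$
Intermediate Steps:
$B = -4134$ ($B = 78 \left(-53\right) = -4134$)
$C = 16$ ($C = \left(-7 + 5\right)^{4} = \left(-2\right)^{4} = 16$)
$\frac{1}{\frac{B + \left(41 \left(-3\right) - 95\right)}{-4795 + C} - 55574} = \frac{1}{\frac{-4134 + \left(41 \left(-3\right) - 95\right)}{-4795 + 16} - 55574} = \frac{1}{\frac{-4134 - 218}{-4779} - 55574} = \frac{1}{\left(-4134 - 218\right) \left(- \frac{1}{4779}\right) - 55574} = \frac{1}{\left(-4352\right) \left(- \frac{1}{4779}\right) - 55574} = \frac{1}{\frac{4352}{4779} - 55574} = \frac{1}{- \frac{265583794}{4779}} = - \frac{4779}{265583794}$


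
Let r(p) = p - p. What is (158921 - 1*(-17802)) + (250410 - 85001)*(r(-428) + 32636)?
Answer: 5398464847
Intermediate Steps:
r(p) = 0
(158921 - 1*(-17802)) + (250410 - 85001)*(r(-428) + 32636) = (158921 - 1*(-17802)) + (250410 - 85001)*(0 + 32636) = (158921 + 17802) + 165409*32636 = 176723 + 5398288124 = 5398464847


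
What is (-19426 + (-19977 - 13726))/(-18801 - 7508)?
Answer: 53129/26309 ≈ 2.0194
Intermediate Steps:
(-19426 + (-19977 - 13726))/(-18801 - 7508) = (-19426 - 33703)/(-26309) = -53129*(-1/26309) = 53129/26309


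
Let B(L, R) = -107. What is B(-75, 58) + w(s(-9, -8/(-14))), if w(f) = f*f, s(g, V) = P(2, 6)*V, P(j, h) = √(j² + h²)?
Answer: -4603/49 ≈ -93.939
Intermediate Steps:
P(j, h) = √(h² + j²)
s(g, V) = 2*V*√10 (s(g, V) = √(6² + 2²)*V = √(36 + 4)*V = √40*V = (2*√10)*V = 2*V*√10)
w(f) = f²
B(-75, 58) + w(s(-9, -8/(-14))) = -107 + (2*(-8/(-14))*√10)² = -107 + (2*(-8*(-1/14))*√10)² = -107 + (2*(4/7)*√10)² = -107 + (8*√10/7)² = -107 + 640/49 = -4603/49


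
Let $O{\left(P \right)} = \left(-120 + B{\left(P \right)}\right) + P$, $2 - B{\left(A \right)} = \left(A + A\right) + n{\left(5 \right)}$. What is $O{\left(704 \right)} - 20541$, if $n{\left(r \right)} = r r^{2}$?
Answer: $-21488$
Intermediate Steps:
$n{\left(r \right)} = r^{3}$
$B{\left(A \right)} = -123 - 2 A$ ($B{\left(A \right)} = 2 - \left(\left(A + A\right) + 5^{3}\right) = 2 - \left(2 A + 125\right) = 2 - \left(125 + 2 A\right) = -123 - 2 A$)
$O{\left(P \right)} = -243 - P$ ($O{\left(P \right)} = \left(-120 - \left(123 + 2 P\right)\right) + P = \left(-243 - 2 P\right) + P = -243 - P$)
$O{\left(704 \right)} - 20541 = \left(-243 - 704\right) - 20541 = -947 - 20541 = -21488$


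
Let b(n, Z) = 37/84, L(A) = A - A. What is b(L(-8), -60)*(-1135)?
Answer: -41995/84 ≈ -499.94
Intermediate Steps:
L(A) = 0
b(n, Z) = 37/84 (b(n, Z) = 37*(1/84) = 37/84)
b(L(-8), -60)*(-1135) = (37/84)*(-1135) = -41995/84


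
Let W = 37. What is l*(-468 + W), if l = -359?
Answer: 154729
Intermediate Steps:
l*(-468 + W) = -359*(-468 + 37) = -359*(-431) = 154729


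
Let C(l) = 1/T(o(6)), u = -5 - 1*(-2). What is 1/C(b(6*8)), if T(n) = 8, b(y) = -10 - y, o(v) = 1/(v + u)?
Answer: 8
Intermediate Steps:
u = -3 (u = -5 + 2 = -3)
o(v) = 1/(-3 + v) (o(v) = 1/(v - 3) = 1/(-3 + v))
C(l) = ⅛ (C(l) = 1/8 = ⅛)
1/C(b(6*8)) = 1/(⅛) = 8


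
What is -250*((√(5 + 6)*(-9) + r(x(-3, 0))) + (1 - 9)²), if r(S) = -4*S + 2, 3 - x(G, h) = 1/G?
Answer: -39500/3 + 2250*√11 ≈ -5704.3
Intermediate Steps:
x(G, h) = 3 - 1/G
r(S) = 2 - 4*S
-250*((√(5 + 6)*(-9) + r(x(-3, 0))) + (1 - 9)²) = -250*((√(5 + 6)*(-9) + (2 - 4*(3 - 1/(-3)))) + (1 - 9)²) = -250*((√11*(-9) + (2 - 4*(3 - 1*(-⅓)))) + (-8)²) = -250*((-9*√11 + (2 - 4*(3 + ⅓))) + 64) = -250*((-9*√11 + (2 - 4*10/3)) + 64) = -250*((-9*√11 + (2 - 40/3)) + 64) = -250*((-9*√11 - 34/3) + 64) = -250*((-34/3 - 9*√11) + 64) = -250*(158/3 - 9*√11) = -39500/3 + 2250*√11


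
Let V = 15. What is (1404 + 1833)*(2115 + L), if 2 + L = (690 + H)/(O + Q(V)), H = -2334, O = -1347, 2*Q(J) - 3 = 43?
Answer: 2265297918/331 ≈ 6.8438e+6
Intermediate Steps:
Q(J) = 23 (Q(J) = 3/2 + (½)*43 = 3/2 + 43/2 = 23)
L = -251/331 (L = -2 + (690 - 2334)/(-1347 + 23) = -2 - 1644/(-1324) = -2 - 1644*(-1/1324) = -2 + 411/331 = -251/331 ≈ -0.75831)
(1404 + 1833)*(2115 + L) = (1404 + 1833)*(2115 - 251/331) = 3237*(699814/331) = 2265297918/331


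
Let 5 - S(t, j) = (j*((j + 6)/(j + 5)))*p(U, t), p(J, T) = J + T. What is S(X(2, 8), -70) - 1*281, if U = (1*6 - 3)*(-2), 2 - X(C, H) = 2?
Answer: -8964/13 ≈ -689.54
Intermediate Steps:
X(C, H) = 0 (X(C, H) = 2 - 1*2 = 2 - 2 = 0)
U = -6 (U = (6 - 3)*(-2) = 3*(-2) = -6)
S(t, j) = 5 - j*(-6 + t)*(6 + j)/(5 + j) (S(t, j) = 5 - j*((j + 6)/(j + 5))*(-6 + t) = 5 - j*((6 + j)/(5 + j))*(-6 + t) = 5 - j*(6 + j)/(5 + j)*(-6 + t) = 5 - j*(-6 + t)*(6 + j)/(5 + j))
S(X(2, 8), -70) - 1*281 = (25 + 5*(-70) + (-70)**2*(6 - 1*0) - 6*(-70)*(-6 + 0))/(5 - 70) - 1*281 = (25 - 350 + 4900*(6 + 0) - 6*(-70)*(-6))/(-65) - 281 = -(25 - 350 + 4900*6 - 2520)/65 - 281 = -(25 - 350 + 29400 - 2520)/65 - 281 = -1/65*26555 - 281 = -5311/13 - 281 = -8964/13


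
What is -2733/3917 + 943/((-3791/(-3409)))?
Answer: 12581568176/14849347 ≈ 847.28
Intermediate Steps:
-2733/3917 + 943/((-3791/(-3409))) = -2733*1/3917 + 943/((-3791*(-1/3409))) = -2733/3917 + 943/(3791/3409) = -2733/3917 + 943*(3409/3791) = -2733/3917 + 3214687/3791 = 12581568176/14849347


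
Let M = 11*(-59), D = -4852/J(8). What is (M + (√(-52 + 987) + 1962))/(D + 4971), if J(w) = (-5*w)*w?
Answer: 105040/398893 + 80*√935/398893 ≈ 0.26946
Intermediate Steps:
J(w) = -5*w²
D = 1213/80 (D = -4852/((-5*8²)) = -4852/((-5*64)) = -4852/(-320) = -4852*(-1/320) = 1213/80 ≈ 15.163)
M = -649
(M + (√(-52 + 987) + 1962))/(D + 4971) = (-649 + (√(-52 + 987) + 1962))/(1213/80 + 4971) = (-649 + (√935 + 1962))/(398893/80) = (-649 + (1962 + √935))*(80/398893) = (1313 + √935)*(80/398893) = 105040/398893 + 80*√935/398893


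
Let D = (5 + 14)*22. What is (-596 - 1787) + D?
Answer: -1965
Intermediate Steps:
D = 418 (D = 19*22 = 418)
(-596 - 1787) + D = (-596 - 1787) + 418 = -2383 + 418 = -1965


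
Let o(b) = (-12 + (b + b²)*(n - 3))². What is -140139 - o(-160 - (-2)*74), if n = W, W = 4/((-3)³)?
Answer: -26158363/81 ≈ -3.2294e+5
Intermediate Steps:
W = -4/27 (W = 4/(-27) = 4*(-1/27) = -4/27 ≈ -0.14815)
n = -4/27 ≈ -0.14815
o(b) = (-12 - 85*b/27 - 85*b²/27)² (o(b) = (-12 + (b + b²)*(-4/27 - 3))² = (-12 + (b + b²)*(-85/27))² = (-12 + (-85*b/27 - 85*b²/27))² = (-12 - 85*b/27 - 85*b²/27)²)
-140139 - o(-160 - (-2)*74) = -140139 - (324 + 85*(-160 - (-2)*74) + 85*(-160 - (-2)*74)²)²/729 = -140139 - (324 + 85*(-160 - 1*(-148)) + 85*(-160 - 1*(-148))²)²/729 = -140139 - (324 + 85*(-160 + 148) + 85*(-160 + 148)²)²/729 = -140139 - (324 + 85*(-12) + 85*(-12)²)²/729 = -140139 - (324 - 1020 + 85*144)²/729 = -140139 - (324 - 1020 + 12240)²/729 = -140139 - 11544²/729 = -140139 - 133263936/729 = -140139 - 1*14807104/81 = -140139 - 14807104/81 = -26158363/81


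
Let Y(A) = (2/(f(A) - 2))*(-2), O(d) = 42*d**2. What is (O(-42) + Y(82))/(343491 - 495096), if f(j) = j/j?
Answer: -74092/151605 ≈ -0.48872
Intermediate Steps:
f(j) = 1
Y(A) = 4 (Y(A) = (2/(1 - 2))*(-2) = (2/(-1))*(-2) = (2*(-1))*(-2) = -2*(-2) = 4)
(O(-42) + Y(82))/(343491 - 495096) = (42*(-42)**2 + 4)/(343491 - 495096) = (42*1764 + 4)/(-151605) = (74088 + 4)*(-1/151605) = 74092*(-1/151605) = -74092/151605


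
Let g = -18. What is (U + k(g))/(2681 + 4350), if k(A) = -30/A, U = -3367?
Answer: -10096/21093 ≈ -0.47864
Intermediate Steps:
(U + k(g))/(2681 + 4350) = (-3367 - 30/(-18))/(2681 + 4350) = (-3367 - 30*(-1/18))/7031 = (-3367 + 5/3)*(1/7031) = -10096/3*1/7031 = -10096/21093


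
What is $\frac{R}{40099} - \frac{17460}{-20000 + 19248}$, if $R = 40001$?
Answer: $\frac{182552323}{7538612} \approx 24.216$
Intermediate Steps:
$\frac{R}{40099} - \frac{17460}{-20000 + 19248} = \frac{40001}{40099} - \frac{17460}{-20000 + 19248} = 40001 \cdot \frac{1}{40099} - \frac{17460}{-752} = \frac{40001}{40099} - - \frac{4365}{188} = \frac{40001}{40099} + \frac{4365}{188} = \frac{182552323}{7538612}$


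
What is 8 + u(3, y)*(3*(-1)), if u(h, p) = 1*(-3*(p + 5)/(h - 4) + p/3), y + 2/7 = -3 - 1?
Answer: 41/7 ≈ 5.8571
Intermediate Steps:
y = -30/7 (y = -2/7 + (-3 - 1) = -2/7 - 4 = -30/7 ≈ -4.2857)
u(h, p) = p/3 - 3*(5 + p)/(-4 + h) (u(h, p) = 1*(-3*(5 + p)/(-4 + h) + p*(1/3)) = 1*(-3*(5 + p)/(-4 + h) + p/3) = 1*(p/3 - 3*(5 + p)/(-4 + h)) = p/3 - 3*(5 + p)/(-4 + h))
8 + u(3, y)*(3*(-1)) = 8 + ((-45 - 13*(-30/7) + 3*(-30/7))/(3*(-4 + 3)))*(3*(-1)) = 8 + ((1/3)*(-45 + 390/7 - 90/7)/(-1))*(-3) = 8 + ((1/3)*(-1)*(-15/7))*(-3) = 8 + (5/7)*(-3) = 8 - 15/7 = 41/7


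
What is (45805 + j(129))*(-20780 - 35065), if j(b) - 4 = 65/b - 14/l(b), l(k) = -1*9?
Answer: -110007700400/43 ≈ -2.5583e+9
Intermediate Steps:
l(k) = -9
j(b) = 50/9 + 65/b (j(b) = 4 + (65/b - 14/(-9)) = 4 + (65/b - 14*(-1/9)) = 4 + (65/b + 14/9) = 4 + (14/9 + 65/b) = 50/9 + 65/b)
(45805 + j(129))*(-20780 - 35065) = (45805 + (50/9 + 65/129))*(-20780 - 35065) = (45805 + (50/9 + 65*(1/129)))*(-55845) = (45805 + (50/9 + 65/129))*(-55845) = (45805 + 2345/387)*(-55845) = (17728880/387)*(-55845) = -110007700400/43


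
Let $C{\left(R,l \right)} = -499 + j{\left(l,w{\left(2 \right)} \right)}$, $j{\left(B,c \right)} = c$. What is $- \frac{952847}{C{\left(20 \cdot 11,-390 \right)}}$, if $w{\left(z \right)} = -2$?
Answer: $\frac{952847}{501} \approx 1901.9$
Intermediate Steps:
$C{\left(R,l \right)} = -501$ ($C{\left(R,l \right)} = -499 - 2 = -501$)
$- \frac{952847}{C{\left(20 \cdot 11,-390 \right)}} = - \frac{952847}{-501} = \left(-952847\right) \left(- \frac{1}{501}\right) = \frac{952847}{501}$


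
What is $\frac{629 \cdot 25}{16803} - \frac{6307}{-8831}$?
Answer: $\frac{244843996}{148387293} \approx 1.65$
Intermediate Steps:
$\frac{629 \cdot 25}{16803} - \frac{6307}{-8831} = 15725 \cdot \frac{1}{16803} - - \frac{6307}{8831} = \frac{15725}{16803} + \frac{6307}{8831} = \frac{244843996}{148387293}$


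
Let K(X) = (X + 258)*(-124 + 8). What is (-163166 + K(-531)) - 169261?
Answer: -300759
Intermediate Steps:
K(X) = -29928 - 116*X (K(X) = (258 + X)*(-116) = -29928 - 116*X)
(-163166 + K(-531)) - 169261 = (-163166 + (-29928 - 116*(-531))) - 169261 = (-163166 + (-29928 + 61596)) - 169261 = (-163166 + 31668) - 169261 = -131498 - 169261 = -300759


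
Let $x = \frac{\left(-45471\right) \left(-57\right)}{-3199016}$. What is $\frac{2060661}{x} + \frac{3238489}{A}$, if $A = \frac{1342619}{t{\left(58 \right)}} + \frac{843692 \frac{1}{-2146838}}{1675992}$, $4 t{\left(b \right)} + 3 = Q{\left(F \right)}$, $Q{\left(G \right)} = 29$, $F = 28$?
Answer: $- \frac{5307537121785458575233013491764}{2086806181840738772337237} \approx -2.5434 \cdot 10^{6}$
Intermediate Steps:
$t{\left(b \right)} = \frac{13}{2}$ ($t{\left(b \right)} = - \frac{3}{4} + \frac{1}{4} \cdot 29 = - \frac{3}{4} + \frac{29}{4} = \frac{13}{2}$)
$A = \frac{2415427510004339113}{11693770768212}$ ($A = \frac{1342619}{\frac{13}{2}} + \frac{843692 \frac{1}{-2146838}}{1675992} = 1342619 \cdot \frac{2}{13} + 843692 \left(- \frac{1}{2146838}\right) \frac{1}{1675992} = \frac{2685238}{13} - \frac{210923}{899520828324} = \frac{2415427510004339113}{11693770768212} \approx 2.0656 \cdot 10^{5}$)
$x = - \frac{2591847}{3199016}$ ($x = 2591847 \left(- \frac{1}{3199016}\right) = - \frac{2591847}{3199016} \approx -0.8102$)
$\frac{2060661}{x} + \frac{3238489}{A} = \frac{2060661}{- \frac{2591847}{3199016}} + \frac{3238489}{\frac{2415427510004339113}{11693770768212}} = 2060661 \left(- \frac{3199016}{2591847}\right) + 3238489 \cdot \frac{11693770768212}{2415427510004339113} = - \frac{2197362503192}{863949} + \frac{37870148001376111668}{2415427510004339113} = - \frac{5307537121785458575233013491764}{2086806181840738772337237}$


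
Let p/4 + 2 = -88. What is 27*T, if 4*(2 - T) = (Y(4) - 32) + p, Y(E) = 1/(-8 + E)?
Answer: 43227/16 ≈ 2701.7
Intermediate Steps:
p = -360 (p = -8 + 4*(-88) = -8 - 352 = -360)
T = 1601/16 (T = 2 - ((1/(-8 + 4) - 32) - 360)/4 = 2 - ((1/(-4) - 32) - 360)/4 = 2 - ((-1/4 - 32) - 360)/4 = 2 - (-129/4 - 360)/4 = 2 - 1/4*(-1569/4) = 2 + 1569/16 = 1601/16 ≈ 100.06)
27*T = 27*(1601/16) = 43227/16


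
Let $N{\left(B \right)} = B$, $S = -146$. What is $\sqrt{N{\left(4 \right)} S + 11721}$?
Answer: $\sqrt{11137} \approx 105.53$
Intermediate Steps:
$\sqrt{N{\left(4 \right)} S + 11721} = \sqrt{4 \left(-146\right) + 11721} = \sqrt{-584 + 11721} = \sqrt{11137}$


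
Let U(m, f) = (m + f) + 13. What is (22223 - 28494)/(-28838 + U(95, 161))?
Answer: 6271/28569 ≈ 0.21950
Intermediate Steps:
U(m, f) = 13 + f + m (U(m, f) = (f + m) + 13 = 13 + f + m)
(22223 - 28494)/(-28838 + U(95, 161)) = (22223 - 28494)/(-28838 + (13 + 161 + 95)) = -6271/(-28838 + 269) = -6271/(-28569) = -6271*(-1/28569) = 6271/28569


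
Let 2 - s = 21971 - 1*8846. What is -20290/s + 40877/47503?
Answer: 1500264741/623381869 ≈ 2.4067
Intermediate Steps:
s = -13123 (s = 2 - (21971 - 1*8846) = 2 - (21971 - 8846) = 2 - 1*13125 = 2 - 13125 = -13123)
-20290/s + 40877/47503 = -20290/(-13123) + 40877/47503 = -20290*(-1/13123) + 40877*(1/47503) = 20290/13123 + 40877/47503 = 1500264741/623381869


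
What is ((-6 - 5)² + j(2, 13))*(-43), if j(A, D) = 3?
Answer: -5332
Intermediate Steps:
((-6 - 5)² + j(2, 13))*(-43) = ((-6 - 5)² + 3)*(-43) = ((-11)² + 3)*(-43) = (121 + 3)*(-43) = 124*(-43) = -5332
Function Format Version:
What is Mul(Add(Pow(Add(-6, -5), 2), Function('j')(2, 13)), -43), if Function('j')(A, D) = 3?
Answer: -5332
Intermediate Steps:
Mul(Add(Pow(Add(-6, -5), 2), Function('j')(2, 13)), -43) = Mul(Add(Pow(Add(-6, -5), 2), 3), -43) = Mul(Add(Pow(-11, 2), 3), -43) = Mul(Add(121, 3), -43) = Mul(124, -43) = -5332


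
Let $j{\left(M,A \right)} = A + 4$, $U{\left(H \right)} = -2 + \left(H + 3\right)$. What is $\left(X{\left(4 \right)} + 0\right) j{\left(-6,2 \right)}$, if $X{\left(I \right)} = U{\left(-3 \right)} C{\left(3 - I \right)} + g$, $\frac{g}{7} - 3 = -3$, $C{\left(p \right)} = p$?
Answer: $12$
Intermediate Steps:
$U{\left(H \right)} = 1 + H$ ($U{\left(H \right)} = -2 + \left(3 + H\right) = 1 + H$)
$g = 0$ ($g = 21 + 7 \left(-3\right) = 21 - 21 = 0$)
$j{\left(M,A \right)} = 4 + A$
$X{\left(I \right)} = -6 + 2 I$ ($X{\left(I \right)} = \left(1 - 3\right) \left(3 - I\right) + 0 = - 2 \left(3 - I\right) + 0 = \left(-6 + 2 I\right) + 0 = -6 + 2 I$)
$\left(X{\left(4 \right)} + 0\right) j{\left(-6,2 \right)} = \left(\left(-6 + 2 \cdot 4\right) + 0\right) \left(4 + 2\right) = \left(\left(-6 + 8\right) + 0\right) 6 = \left(2 + 0\right) 6 = 2 \cdot 6 = 12$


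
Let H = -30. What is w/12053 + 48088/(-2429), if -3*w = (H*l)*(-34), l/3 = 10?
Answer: -35551792/1722161 ≈ -20.644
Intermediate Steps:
l = 30 (l = 3*10 = 30)
w = -10200 (w = -(-30*30)*(-34)/3 = -(-300)*(-34) = -⅓*30600 = -10200)
w/12053 + 48088/(-2429) = -10200/12053 + 48088/(-2429) = -10200*1/12053 + 48088*(-1/2429) = -600/709 - 48088/2429 = -35551792/1722161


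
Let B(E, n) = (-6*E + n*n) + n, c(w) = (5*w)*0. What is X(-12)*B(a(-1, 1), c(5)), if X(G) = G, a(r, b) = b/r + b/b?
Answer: 0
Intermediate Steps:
a(r, b) = 1 + b/r (a(r, b) = b/r + 1 = 1 + b/r)
c(w) = 0
B(E, n) = n + n² - 6*E (B(E, n) = (-6*E + n²) + n = (n² - 6*E) + n = n + n² - 6*E)
X(-12)*B(a(-1, 1), c(5)) = -12*(0 + 0² - 6*(1 - 1)/(-1)) = -12*(0 + 0 - (-6)*0) = -12*(0 + 0 - 6*0) = -12*(0 + 0 + 0) = -12*0 = 0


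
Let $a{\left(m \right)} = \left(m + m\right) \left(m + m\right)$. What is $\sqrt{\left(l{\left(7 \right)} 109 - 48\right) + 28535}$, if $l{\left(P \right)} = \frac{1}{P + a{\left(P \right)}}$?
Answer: $\frac{\sqrt{1173942910}}{203} \approx 168.78$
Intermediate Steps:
$a{\left(m \right)} = 4 m^{2}$ ($a{\left(m \right)} = 2 m 2 m = 4 m^{2}$)
$l{\left(P \right)} = \frac{1}{P + 4 P^{2}}$
$\sqrt{\left(l{\left(7 \right)} 109 - 48\right) + 28535} = \sqrt{\left(\frac{1}{7 \left(1 + 4 \cdot 7\right)} 109 - 48\right) + 28535} = \sqrt{\left(\frac{1}{7 \left(1 + 28\right)} 109 - 48\right) + 28535} = \sqrt{\left(\frac{1}{7 \cdot 29} \cdot 109 - 48\right) + 28535} = \sqrt{\left(\frac{1}{7} \cdot \frac{1}{29} \cdot 109 - 48\right) + 28535} = \sqrt{\left(\frac{1}{203} \cdot 109 - 48\right) + 28535} = \sqrt{\left(\frac{109}{203} - 48\right) + 28535} = \sqrt{- \frac{9635}{203} + 28535} = \sqrt{\frac{5782970}{203}} = \frac{\sqrt{1173942910}}{203}$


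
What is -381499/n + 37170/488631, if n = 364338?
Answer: -4432558831/4564790802 ≈ -0.97103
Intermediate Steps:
-381499/n + 37170/488631 = -381499/364338 + 37170/488631 = -381499*1/364338 + 37170*(1/488631) = -381499/364338 + 12390/162877 = -4432558831/4564790802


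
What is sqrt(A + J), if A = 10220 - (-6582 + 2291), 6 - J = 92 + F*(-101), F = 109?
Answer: 9*sqrt(314) ≈ 159.48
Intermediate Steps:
J = 10923 (J = 6 - (92 + 109*(-101)) = 6 - (92 - 11009) = 6 - 1*(-10917) = 6 + 10917 = 10923)
A = 14511 (A = 10220 - 1*(-4291) = 10220 + 4291 = 14511)
sqrt(A + J) = sqrt(14511 + 10923) = sqrt(25434) = 9*sqrt(314)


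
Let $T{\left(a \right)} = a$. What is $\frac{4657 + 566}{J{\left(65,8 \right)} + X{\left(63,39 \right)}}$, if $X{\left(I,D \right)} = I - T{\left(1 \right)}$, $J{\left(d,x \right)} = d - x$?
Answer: $\frac{5223}{119} \approx 43.891$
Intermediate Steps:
$X{\left(I,D \right)} = -1 + I$ ($X{\left(I,D \right)} = I - 1 = -1 + I$)
$\frac{4657 + 566}{J{\left(65,8 \right)} + X{\left(63,39 \right)}} = \frac{4657 + 566}{\left(65 - 8\right) + \left(-1 + 63\right)} = \frac{5223}{\left(65 - 8\right) + 62} = \frac{5223}{57 + 62} = \frac{5223}{119}$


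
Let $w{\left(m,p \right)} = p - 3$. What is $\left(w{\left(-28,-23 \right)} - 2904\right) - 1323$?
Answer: $-4253$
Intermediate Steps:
$w{\left(m,p \right)} = -3 + p$ ($w{\left(m,p \right)} = p - 3 = -3 + p$)
$\left(w{\left(-28,-23 \right)} - 2904\right) - 1323 = \left(\left(-3 - 23\right) - 2904\right) - 1323 = \left(-26 - 2904\right) - 1323 = -2930 - 1323 = -4253$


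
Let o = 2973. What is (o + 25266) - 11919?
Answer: 16320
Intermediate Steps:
(o + 25266) - 11919 = (2973 + 25266) - 11919 = 28239 - 11919 = 16320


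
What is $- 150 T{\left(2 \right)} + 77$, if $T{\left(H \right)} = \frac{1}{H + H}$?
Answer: $\frac{79}{2} \approx 39.5$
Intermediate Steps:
$T{\left(H \right)} = \frac{1}{2 H}$
$- 150 T{\left(2 \right)} + 77 = - 150 \frac{1}{2 \cdot 2} + 77 = - 150 \cdot \frac{1}{2} \cdot \frac{1}{2} + 77 = \left(-150\right) \frac{1}{4} + 77 = - \frac{75}{2} + 77 = \frac{79}{2}$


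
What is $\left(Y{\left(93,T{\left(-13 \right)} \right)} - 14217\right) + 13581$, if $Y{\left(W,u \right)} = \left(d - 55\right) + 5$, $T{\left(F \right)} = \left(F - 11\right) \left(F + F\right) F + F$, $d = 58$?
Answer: $-628$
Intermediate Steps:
$T{\left(F \right)} = F + 2 F^{2} \left(-11 + F\right)$ ($T{\left(F \right)} = \left(-11 + F\right) 2 F F + F = 2 F \left(-11 + F\right) F + F = 2 F^{2} \left(-11 + F\right) + F = F + 2 F^{2} \left(-11 + F\right)$)
$Y{\left(W,u \right)} = 8$ ($Y{\left(W,u \right)} = \left(58 - 55\right) + 5 = 3 + 5 = 8$)
$\left(Y{\left(93,T{\left(-13 \right)} \right)} - 14217\right) + 13581 = \left(8 - 14217\right) + 13581 = -14209 + 13581 = -628$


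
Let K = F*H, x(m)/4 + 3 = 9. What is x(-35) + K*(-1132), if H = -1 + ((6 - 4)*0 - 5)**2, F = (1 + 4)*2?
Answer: -271656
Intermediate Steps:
x(m) = 24 (x(m) = -12 + 4*9 = -12 + 36 = 24)
F = 10 (F = 5*2 = 10)
H = 24 (H = -1 + (2*0 - 5)**2 = -1 + (0 - 5)**2 = -1 + (-5)**2 = -1 + 25 = 24)
K = 240 (K = 10*24 = 240)
x(-35) + K*(-1132) = 24 + 240*(-1132) = 24 - 271680 = -271656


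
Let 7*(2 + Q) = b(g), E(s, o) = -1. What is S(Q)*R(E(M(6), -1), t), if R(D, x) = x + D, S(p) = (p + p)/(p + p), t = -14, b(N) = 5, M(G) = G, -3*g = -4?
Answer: -15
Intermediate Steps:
g = 4/3 (g = -1/3*(-4) = 4/3 ≈ 1.3333)
Q = -9/7 (Q = -2 + (1/7)*5 = -2 + 5/7 = -9/7 ≈ -1.2857)
S(p) = 1 (S(p) = (2*p)/((2*p)) = (2*p)*(1/(2*p)) = 1)
R(D, x) = D + x
S(Q)*R(E(M(6), -1), t) = 1*(-1 - 14) = 1*(-15) = -15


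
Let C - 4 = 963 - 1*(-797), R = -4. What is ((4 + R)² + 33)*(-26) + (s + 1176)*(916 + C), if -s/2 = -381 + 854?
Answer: 615542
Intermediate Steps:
s = -946 (s = -2*(-381 + 854) = -2*473 = -946)
C = 1764 (C = 4 + (963 - 1*(-797)) = 4 + (963 + 797) = 4 + 1760 = 1764)
((4 + R)² + 33)*(-26) + (s + 1176)*(916 + C) = ((4 - 4)² + 33)*(-26) + (-946 + 1176)*(916 + 1764) = (0² + 33)*(-26) + 230*2680 = (0 + 33)*(-26) + 616400 = 33*(-26) + 616400 = -858 + 616400 = 615542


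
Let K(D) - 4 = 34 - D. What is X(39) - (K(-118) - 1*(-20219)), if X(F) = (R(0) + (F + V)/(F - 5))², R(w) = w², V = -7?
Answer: -5888119/289 ≈ -20374.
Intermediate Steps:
K(D) = 38 - D (K(D) = 4 + (34 - D) = 38 - D)
X(F) = (-7 + F)²/(-5 + F)² (X(F) = (0² + (F - 7)/(F - 5))² = (0 + (-7 + F)/(-5 + F))² = ((-7 + F)/(-5 + F))² = (-7 + F)²/(-5 + F)²)
X(39) - (K(-118) - 1*(-20219)) = (-7 + 39)²/(-5 + 39)² - ((38 - 1*(-118)) - 1*(-20219)) = 32²/34² - ((38 + 118) + 20219) = 1024*(1/1156) - (156 + 20219) = 256/289 - 1*20375 = 256/289 - 20375 = -5888119/289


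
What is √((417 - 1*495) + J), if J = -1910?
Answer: 2*I*√497 ≈ 44.587*I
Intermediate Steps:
√((417 - 1*495) + J) = √((417 - 1*495) - 1910) = √((417 - 495) - 1910) = √(-78 - 1910) = √(-1988) = 2*I*√497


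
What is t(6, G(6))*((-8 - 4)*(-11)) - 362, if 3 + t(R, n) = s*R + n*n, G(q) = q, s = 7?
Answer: 9538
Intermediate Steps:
t(R, n) = -3 + n² + 7*R (t(R, n) = -3 + (7*R + n*n) = -3 + (7*R + n²) = -3 + (n² + 7*R) = -3 + n² + 7*R)
t(6, G(6))*((-8 - 4)*(-11)) - 362 = (-3 + 6² + 7*6)*((-8 - 4)*(-11)) - 362 = (-3 + 36 + 42)*(-12*(-11)) - 362 = 75*132 - 362 = 9900 - 362 = 9538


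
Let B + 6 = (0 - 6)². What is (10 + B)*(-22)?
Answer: -880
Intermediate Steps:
B = 30 (B = -6 + (0 - 6)² = -6 + (-6)² = -6 + 36 = 30)
(10 + B)*(-22) = (10 + 30)*(-22) = 40*(-22) = -880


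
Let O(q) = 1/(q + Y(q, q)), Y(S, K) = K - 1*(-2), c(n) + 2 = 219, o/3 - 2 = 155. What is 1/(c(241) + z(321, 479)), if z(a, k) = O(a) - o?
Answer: -644/163575 ≈ -0.0039370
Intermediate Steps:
o = 471 (o = 6 + 3*155 = 6 + 465 = 471)
c(n) = 217 (c(n) = -2 + 219 = 217)
Y(S, K) = 2 + K (Y(S, K) = K + 2 = 2 + K)
O(q) = 1/(2 + 2*q) (O(q) = 1/(q + (2 + q)) = 1/(2 + 2*q))
z(a, k) = -471 + 1/(2*(1 + a)) (z(a, k) = 1/(2*(1 + a)) - 1*471 = 1/(2*(1 + a)) - 471 = -471 + 1/(2*(1 + a)))
1/(c(241) + z(321, 479)) = 1/(217 + (-941 - 942*321)/(2*(1 + 321))) = 1/(217 + (½)*(-941 - 302382)/322) = 1/(217 + (½)*(1/322)*(-303323)) = 1/(217 - 303323/644) = 1/(-163575/644) = -644/163575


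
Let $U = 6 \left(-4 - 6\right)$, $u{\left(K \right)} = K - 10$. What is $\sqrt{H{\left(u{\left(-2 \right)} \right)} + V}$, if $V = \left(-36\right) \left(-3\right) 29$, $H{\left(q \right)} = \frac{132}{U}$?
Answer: $\frac{\sqrt{78245}}{5} \approx 55.945$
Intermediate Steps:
$u{\left(K \right)} = -10 + K$
$U = -60$ ($U = 6 \left(-10\right) = -60$)
$H{\left(q \right)} = - \frac{11}{5}$ ($H{\left(q \right)} = \frac{132}{-60} = 132 \left(- \frac{1}{60}\right) = - \frac{11}{5}$)
$V = 3132$ ($V = 108 \cdot 29 = 3132$)
$\sqrt{H{\left(u{\left(-2 \right)} \right)} + V} = \sqrt{- \frac{11}{5} + 3132} = \sqrt{\frac{15649}{5}} = \frac{\sqrt{78245}}{5}$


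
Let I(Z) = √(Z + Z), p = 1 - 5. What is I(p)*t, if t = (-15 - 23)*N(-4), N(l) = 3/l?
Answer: 57*I*√2 ≈ 80.61*I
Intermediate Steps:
p = -4
I(Z) = √2*√Z (I(Z) = √(2*Z) = √2*√Z)
t = 57/2 (t = (-15 - 23)*(3/(-4)) = -114*(-1)/4 = -38*(-¾) = 57/2 ≈ 28.500)
I(p)*t = (√2*√(-4))*(57/2) = (√2*(2*I))*(57/2) = (2*I*√2)*(57/2) = 57*I*√2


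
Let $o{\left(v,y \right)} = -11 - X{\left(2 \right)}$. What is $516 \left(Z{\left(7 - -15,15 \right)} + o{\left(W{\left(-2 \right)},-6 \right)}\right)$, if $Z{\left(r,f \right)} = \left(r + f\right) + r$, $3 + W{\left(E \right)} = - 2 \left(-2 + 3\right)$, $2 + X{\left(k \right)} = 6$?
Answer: $22704$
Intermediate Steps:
$X{\left(k \right)} = 4$ ($X{\left(k \right)} = -2 + 6 = 4$)
$W{\left(E \right)} = -5$ ($W{\left(E \right)} = -3 - 2 \left(-2 + 3\right) = -3 - 2 = -5$)
$o{\left(v,y \right)} = -15$ ($o{\left(v,y \right)} = -11 - 4 = -15$)
$Z{\left(r,f \right)} = f + 2 r$ ($Z{\left(r,f \right)} = \left(f + r\right) + r = f + 2 r$)
$516 \left(Z{\left(7 - -15,15 \right)} + o{\left(W{\left(-2 \right)},-6 \right)}\right) = 516 \left(\left(15 + 2 \left(7 - -15\right)\right) - 15\right) = 516 \left(\left(15 + 2 \left(7 + 15\right)\right) - 15\right) = 516 \left(\left(15 + 2 \cdot 22\right) - 15\right) = 516 \left(\left(15 + 44\right) - 15\right) = 516 \left(59 - 15\right) = 516 \cdot 44 = 22704$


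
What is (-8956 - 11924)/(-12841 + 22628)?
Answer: -20880/9787 ≈ -2.1334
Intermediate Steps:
(-8956 - 11924)/(-12841 + 22628) = -20880/9787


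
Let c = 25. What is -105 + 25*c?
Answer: 520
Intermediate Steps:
-105 + 25*c = -105 + 25*25 = -105 + 625 = 520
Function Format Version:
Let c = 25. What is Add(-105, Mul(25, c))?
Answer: 520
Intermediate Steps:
Add(-105, Mul(25, c)) = Add(-105, Mul(25, 25)) = Add(-105, 625) = 520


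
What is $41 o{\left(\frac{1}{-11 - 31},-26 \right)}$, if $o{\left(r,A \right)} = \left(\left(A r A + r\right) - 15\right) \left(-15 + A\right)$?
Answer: $\frac{2197067}{42} \approx 52311.0$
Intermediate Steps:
$o{\left(r,A \right)} = \left(-15 + A\right) \left(-15 + r + r A^{2}\right)$ ($o{\left(r,A \right)} = \left(\left(r A^{2} + r\right) - 15\right) \left(-15 + A\right) = \left(\left(r + r A^{2}\right) - 15\right) \left(-15 + A\right) = \left(-15 + r + r A^{2}\right) \left(-15 + A\right) = \left(-15 + A\right) \left(-15 + r + r A^{2}\right)$)
$41 o{\left(\frac{1}{-11 - 31},-26 \right)} = 41 \left(225 - -390 - \frac{15}{-11 - 31} - \frac{26}{-11 - 31} + \frac{\left(-26\right)^{3}}{-11 - 31} - \frac{15 \left(-26\right)^{2}}{-11 - 31}\right) = 41 \left(225 + 390 - \frac{15}{-42} - \frac{26}{-42} + \frac{1}{-42} \left(-17576\right) - 15 \frac{1}{-42} \cdot 676\right) = 41 \left(225 + 390 - - \frac{5}{14} - - \frac{13}{21} - - \frac{8788}{21} - \left(- \frac{5}{14}\right) 676\right) = 41 \left(225 + 390 + \frac{5}{14} + \frac{13}{21} + \frac{8788}{21} + \frac{1690}{7}\right) = 41 \cdot \frac{53587}{42} = \frac{2197067}{42}$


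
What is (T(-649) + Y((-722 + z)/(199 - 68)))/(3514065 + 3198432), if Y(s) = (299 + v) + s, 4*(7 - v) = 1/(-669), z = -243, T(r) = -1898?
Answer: -560667361/2353106098332 ≈ -0.00023827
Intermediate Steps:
v = 18733/2676 (v = 7 - ¼/(-669) = 7 - ¼*(-1/669) = 7 + 1/2676 = 18733/2676 ≈ 7.0004)
Y(s) = 818857/2676 + s (Y(s) = (299 + 18733/2676) + s = 818857/2676 + s)
(T(-649) + Y((-722 + z)/(199 - 68)))/(3514065 + 3198432) = (-1898 + (818857/2676 + (-722 - 243)/(199 - 68)))/(3514065 + 3198432) = (-1898 + (818857/2676 - 965/131))/6712497 = (-1898 + (818857/2676 - 965*1/131))*(1/6712497) = (-1898 + (818857/2676 - 965/131))*(1/6712497) = (-1898 + 104687927/350556)*(1/6712497) = -560667361/350556*1/6712497 = -560667361/2353106098332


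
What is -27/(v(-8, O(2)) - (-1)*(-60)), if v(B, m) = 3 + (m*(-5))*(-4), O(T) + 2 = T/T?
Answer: 27/77 ≈ 0.35065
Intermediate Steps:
O(T) = -1 (O(T) = -2 + T/T = -2 + 1 = -1)
v(B, m) = 3 + 20*m (v(B, m) = 3 - 5*m*(-4) = 3 + 20*m)
-27/(v(-8, O(2)) - (-1)*(-60)) = -27/((3 + 20*(-1)) - (-1)*(-60)) = -27/((3 - 20) - 1*60) = -27/(-17 - 60) = -27/(-77) = -27*(-1/77) = 27/77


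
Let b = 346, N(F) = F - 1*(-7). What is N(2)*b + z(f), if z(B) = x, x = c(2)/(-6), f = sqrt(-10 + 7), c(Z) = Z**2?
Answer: 9340/3 ≈ 3113.3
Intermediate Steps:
N(F) = 7 + F (N(F) = F + 7 = 7 + F)
f = I*sqrt(3) (f = sqrt(-3) = I*sqrt(3) ≈ 1.732*I)
x = -2/3 (x = 2**2/(-6) = 4*(-1/6) = -2/3 ≈ -0.66667)
z(B) = -2/3
N(2)*b + z(f) = (7 + 2)*346 - 2/3 = 9*346 - 2/3 = 3114 - 2/3 = 9340/3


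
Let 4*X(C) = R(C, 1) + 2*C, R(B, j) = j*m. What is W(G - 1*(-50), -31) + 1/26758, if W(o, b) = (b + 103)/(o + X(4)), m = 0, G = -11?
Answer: 1926617/1097078 ≈ 1.7561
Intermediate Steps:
R(B, j) = 0 (R(B, j) = j*0 = 0)
X(C) = C/2 (X(C) = (0 + 2*C)/4 = (2*C)/4 = C/2)
W(o, b) = (103 + b)/(2 + o) (W(o, b) = (b + 103)/(o + (1/2)*4) = (103 + b)/(o + 2) = (103 + b)/(2 + o))
W(G - 1*(-50), -31) + 1/26758 = (103 - 31)/(2 + (-11 - 1*(-50))) + 1/26758 = 72/(2 + (-11 + 50)) + 1/26758 = 72/(2 + 39) + 1/26758 = 72/41 + 1/26758 = 1926617/1097078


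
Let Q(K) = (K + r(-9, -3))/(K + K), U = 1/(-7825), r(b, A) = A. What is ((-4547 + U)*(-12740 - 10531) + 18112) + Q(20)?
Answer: 6625042660173/62600 ≈ 1.0583e+8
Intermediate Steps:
U = -1/7825 ≈ -0.00012780
Q(K) = (-3 + K)/(2*K) (Q(K) = (K - 3)/(K + K) = (-3 + K)/((2*K)) = (-3 + K)*(1/(2*K)) = (-3 + K)/(2*K))
((-4547 + U)*(-12740 - 10531) + 18112) + Q(20) = ((-4547 - 1/7825)*(-12740 - 10531) + 18112) + (½)*(-3 + 20)/20 = (-35580276/7825*(-23271) + 18112) + (½)*(1/20)*17 = (827988602796/7825 + 18112) + 17/40 = 828130329196/7825 + 17/40 = 6625042660173/62600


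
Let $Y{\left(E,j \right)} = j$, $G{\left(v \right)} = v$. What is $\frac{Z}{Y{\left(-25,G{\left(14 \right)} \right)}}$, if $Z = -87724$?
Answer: $-6266$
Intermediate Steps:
$\frac{Z}{Y{\left(-25,G{\left(14 \right)} \right)}} = - \frac{87724}{14} = \left(-87724\right) \frac{1}{14} = -6266$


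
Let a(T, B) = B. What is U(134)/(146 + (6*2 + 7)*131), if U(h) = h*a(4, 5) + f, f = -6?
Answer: 664/2635 ≈ 0.25199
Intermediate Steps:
U(h) = -6 + 5*h (U(h) = h*5 - 6 = 5*h - 6 = -6 + 5*h)
U(134)/(146 + (6*2 + 7)*131) = (-6 + 5*134)/(146 + (6*2 + 7)*131) = (-6 + 670)/(146 + (12 + 7)*131) = 664/(146 + 19*131) = 664/(146 + 2489) = 664/2635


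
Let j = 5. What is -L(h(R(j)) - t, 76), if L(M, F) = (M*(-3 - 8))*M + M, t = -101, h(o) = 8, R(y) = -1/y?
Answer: 130582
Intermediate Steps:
L(M, F) = M - 11*M² (L(M, F) = (M*(-11))*M + M = (-11*M)*M + M = -11*M² + M = M - 11*M²)
-L(h(R(j)) - t, 76) = -(8 - 1*(-101))*(1 - 11*(8 - 1*(-101))) = -(8 + 101)*(1 - 11*(8 + 101)) = -109*(1 - 11*109) = -109*(1 - 1199) = -109*(-1198) = -1*(-130582) = 130582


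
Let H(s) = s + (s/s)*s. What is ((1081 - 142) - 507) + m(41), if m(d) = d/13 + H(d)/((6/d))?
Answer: 38824/39 ≈ 995.49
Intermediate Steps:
H(s) = 2*s (H(s) = s + 1*s = s + s = 2*s)
m(d) = d²/3 + d/13 (m(d) = d/13 + (2*d)/((6/d)) = d*(1/13) + (2*d)*(d/6) = d/13 + d²/3 = d²/3 + d/13)
((1081 - 142) - 507) + m(41) = ((1081 - 142) - 507) + (1/39)*41*(3 + 13*41) = (939 - 507) + (1/39)*41*(3 + 533) = 432 + (1/39)*41*536 = 432 + 21976/39 = 38824/39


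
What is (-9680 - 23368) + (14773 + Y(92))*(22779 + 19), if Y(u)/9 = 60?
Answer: 349072726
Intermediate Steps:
Y(u) = 540 (Y(u) = 9*60 = 540)
(-9680 - 23368) + (14773 + Y(92))*(22779 + 19) = (-9680 - 23368) + (14773 + 540)*(22779 + 19) = -33048 + 15313*22798 = -33048 + 349105774 = 349072726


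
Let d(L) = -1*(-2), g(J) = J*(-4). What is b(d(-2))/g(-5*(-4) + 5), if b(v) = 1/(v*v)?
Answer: -1/400 ≈ -0.0025000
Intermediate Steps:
g(J) = -4*J
d(L) = 2
b(v) = v⁻² (b(v) = 1/(v²) = v⁻²)
b(d(-2))/g(-5*(-4) + 5) = 1/(2²*((-4*(-5*(-4) + 5)))) = 1/(4*((-4*(20 + 5)))) = 1/(4*((-4*25))) = (¼)/(-100) = (¼)*(-1/100) = -1/400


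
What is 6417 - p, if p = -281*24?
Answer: 13161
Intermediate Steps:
p = -6744
6417 - p = 6417 - 1*(-6744) = 6417 + 6744 = 13161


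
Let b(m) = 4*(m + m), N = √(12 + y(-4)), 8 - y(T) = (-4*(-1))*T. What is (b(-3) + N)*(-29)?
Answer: 522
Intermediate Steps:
y(T) = 8 - 4*T (y(T) = 8 - (-4*(-1))*T = 8 - 4*T)
N = 6 (N = √(12 + (8 - 4*(-4))) = √(12 + (8 + 16)) = √(12 + 24) = √36 = 6)
b(m) = 8*m (b(m) = 4*(2*m) = 8*m)
(b(-3) + N)*(-29) = (8*(-3) + 6)*(-29) = (-24 + 6)*(-29) = -18*(-29) = 522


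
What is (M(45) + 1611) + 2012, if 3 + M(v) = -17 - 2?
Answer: 3601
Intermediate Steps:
M(v) = -22 (M(v) = -3 + (-17 - 2) = -3 - 19 = -22)
(M(45) + 1611) + 2012 = (-22 + 1611) + 2012 = 1589 + 2012 = 3601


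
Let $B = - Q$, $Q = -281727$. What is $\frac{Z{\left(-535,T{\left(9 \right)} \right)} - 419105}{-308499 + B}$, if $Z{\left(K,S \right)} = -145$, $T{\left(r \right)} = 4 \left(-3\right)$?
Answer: $\frac{69875}{4462} \approx 15.66$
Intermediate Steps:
$T{\left(r \right)} = -12$
$B = 281727$ ($B = \left(-1\right) \left(-281727\right) = 281727$)
$\frac{Z{\left(-535,T{\left(9 \right)} \right)} - 419105}{-308499 + B} = \frac{-145 - 419105}{-308499 + 281727} = - \frac{419250}{-26772} = \left(-419250\right) \left(- \frac{1}{26772}\right) = \frac{69875}{4462}$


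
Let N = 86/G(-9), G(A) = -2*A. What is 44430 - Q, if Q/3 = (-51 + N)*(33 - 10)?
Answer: 142858/3 ≈ 47619.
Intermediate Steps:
N = 43/9 (N = 86/((-2*(-9))) = 86/18 = 86*(1/18) = 43/9 ≈ 4.7778)
Q = -9568/3 (Q = 3*((-51 + 43/9)*(33 - 10)) = 3*(-416/9*23) = 3*(-9568/9) = -9568/3 ≈ -3189.3)
44430 - Q = 44430 - 1*(-9568/3) = 44430 + 9568/3 = 142858/3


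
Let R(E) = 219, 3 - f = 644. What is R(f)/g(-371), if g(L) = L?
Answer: -219/371 ≈ -0.59030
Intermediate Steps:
f = -641 (f = 3 - 1*644 = 3 - 644 = -641)
R(f)/g(-371) = 219/(-371) = 219*(-1/371) = -219/371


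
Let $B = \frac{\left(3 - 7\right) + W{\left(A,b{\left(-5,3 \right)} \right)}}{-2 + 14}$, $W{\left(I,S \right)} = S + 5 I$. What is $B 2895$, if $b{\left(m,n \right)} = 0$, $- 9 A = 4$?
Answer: $- \frac{13510}{9} \approx -1501.1$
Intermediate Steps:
$A = - \frac{4}{9}$ ($A = \left(- \frac{1}{9}\right) 4 = - \frac{4}{9} \approx -0.44444$)
$B = - \frac{14}{27}$ ($B = \frac{\left(3 - 7\right) + \left(0 + 5 \left(- \frac{4}{9}\right)\right)}{-2 + 14} = \frac{-4 + \left(0 - \frac{20}{9}\right)}{12} = \left(-4 - \frac{20}{9}\right) \frac{1}{12} = \left(- \frac{56}{9}\right) \frac{1}{12} = - \frac{14}{27} \approx -0.51852$)
$B 2895 = \left(- \frac{14}{27}\right) 2895 = - \frac{13510}{9}$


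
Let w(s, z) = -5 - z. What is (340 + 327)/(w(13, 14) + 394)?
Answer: 667/375 ≈ 1.7787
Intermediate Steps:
(340 + 327)/(w(13, 14) + 394) = (340 + 327)/((-5 - 1*14) + 394) = 667/((-5 - 14) + 394) = 667/(-19 + 394) = 667/375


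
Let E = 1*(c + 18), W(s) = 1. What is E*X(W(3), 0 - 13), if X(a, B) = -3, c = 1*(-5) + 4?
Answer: -51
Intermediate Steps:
c = -1 (c = -5 + 4 = -1)
E = 17 (E = 1*(-1 + 18) = 1*17 = 17)
E*X(W(3), 0 - 13) = 17*(-3) = -51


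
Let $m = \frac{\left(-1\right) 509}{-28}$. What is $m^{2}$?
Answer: $\frac{259081}{784} \approx 330.46$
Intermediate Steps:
$m = \frac{509}{28}$ ($m = \left(-509\right) \left(- \frac{1}{28}\right) = \frac{509}{28} \approx 18.179$)
$m^{2} = \left(\frac{509}{28}\right)^{2} = \frac{259081}{784}$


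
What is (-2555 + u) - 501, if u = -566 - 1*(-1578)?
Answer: -2044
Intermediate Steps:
u = 1012 (u = -566 + 1578 = 1012)
(-2555 + u) - 501 = (-2555 + 1012) - 501 = -1543 - 501 = -2044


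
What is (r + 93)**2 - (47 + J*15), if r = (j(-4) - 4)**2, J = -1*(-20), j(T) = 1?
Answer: 10057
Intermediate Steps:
J = 20
r = 9 (r = (1 - 4)**2 = (-3)**2 = 9)
(r + 93)**2 - (47 + J*15) = (9 + 93)**2 - (47 + 20*15) = 102**2 - (47 + 300) = 10404 - 1*347 = 10404 - 347 = 10057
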